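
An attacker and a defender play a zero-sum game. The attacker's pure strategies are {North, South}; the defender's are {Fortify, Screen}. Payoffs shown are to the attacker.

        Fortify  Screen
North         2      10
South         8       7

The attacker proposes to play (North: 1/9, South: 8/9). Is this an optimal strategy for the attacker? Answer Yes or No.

Against Fortify this mix gives (1/9)·2 + (8/9)·8 = 22/3.
Against Screen this mix gives (1/9)·10 + (8/9)·7 = 22/3.
All of the defender's active replies (Fortify, Screen) yield 22/3, and no column does worse for the attacker. The mix makes the defender indifferent and guarantees 22/3, so it is optimal.

Yes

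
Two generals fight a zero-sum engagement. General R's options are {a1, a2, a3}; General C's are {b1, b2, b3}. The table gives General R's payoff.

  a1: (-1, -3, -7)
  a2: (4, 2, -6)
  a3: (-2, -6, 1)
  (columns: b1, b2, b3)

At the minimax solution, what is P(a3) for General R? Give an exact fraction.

8/15

Row minima: a1 → -7, a2 → -6, a3 → -6; maximin = -6.
Column maxima: b1 → 4, b2 → 2, b3 → 1; minimax = 1.
-6 ≠ 1, so there is no saddle point; optimal play is mixed.
a1 is strictly dominated by a2, so General R never plays it.
b1 is strictly dominated by b2 (it gives General R strictly more in every row), so General C never plays it.
On the remaining 2×2 (a2, a3 vs b2, b3):
Let General R play a2 with probability p. Expected payoff against b2: 2p + (-6)(1−p) = 8p − 6; against b3: (-6)p + 1(1−p) = −7p + 1.
Setting these equal: 8p − 6 = −7p + 1 ⇒ 15p = 7 ⇒ p = 7/15, and the value is (8)·(7/15) − 6 = -34/15.
For General C: with q = P(b2), equating a2's and a3's payoffs gives 8q − 6 = −7q + 1 ⇒ q = 7/15.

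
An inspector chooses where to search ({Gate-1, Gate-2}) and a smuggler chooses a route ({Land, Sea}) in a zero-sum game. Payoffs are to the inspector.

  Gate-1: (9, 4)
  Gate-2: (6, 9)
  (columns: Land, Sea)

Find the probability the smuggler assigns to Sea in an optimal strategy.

3/8

Row minima: Gate-1 → 4, Gate-2 → 6; maximin = 6.
Column maxima: Land → 9, Sea → 9; minimax = 9.
6 ≠ 9, so there is no saddle point; optimal play is mixed.
Let the inspector play Gate-1 with probability p. Expected payoff against Land: 9p + 6(1−p) = 3p + 6; against Sea: 4p + 9(1−p) = −5p + 9.
Setting these equal: 3p + 6 = −5p + 9 ⇒ 8p = 3 ⇒ p = 3/8, and the value is (3)·(3/8) + 6 = 57/8.
For the smuggler: with q = P(Land), equating Gate-1's and Gate-2's payoffs gives 5q + 4 = −3q + 9 ⇒ q = 5/8.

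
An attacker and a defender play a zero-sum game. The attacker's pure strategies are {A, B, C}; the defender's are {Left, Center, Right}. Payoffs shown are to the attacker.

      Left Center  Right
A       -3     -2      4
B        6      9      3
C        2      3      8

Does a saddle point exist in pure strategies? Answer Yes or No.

Row minima: A → -3, B → 3, C → 2; maximin = 3.
Column maxima: Left → 6, Center → 9, Right → 8; minimax = 6.
3 ≠ 6, so no pure-strategy equilibrium exists.

No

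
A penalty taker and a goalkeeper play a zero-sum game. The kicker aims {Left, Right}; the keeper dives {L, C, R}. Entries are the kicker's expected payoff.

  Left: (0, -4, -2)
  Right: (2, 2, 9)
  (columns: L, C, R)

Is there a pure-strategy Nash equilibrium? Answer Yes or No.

Yes

Row minima: Left → -4, Right → 2; maximin = 2.
Column maxima: L → 2, C → 2, R → 9; minimax = 2.
maximin = minimax = 2, so a saddle point exists.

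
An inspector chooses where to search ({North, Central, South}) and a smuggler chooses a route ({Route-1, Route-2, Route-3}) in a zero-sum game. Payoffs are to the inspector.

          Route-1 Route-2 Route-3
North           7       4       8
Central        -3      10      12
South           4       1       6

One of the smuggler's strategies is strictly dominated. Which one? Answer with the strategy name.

Route-1 holds the inspector's payoff strictly below Route-3 in every row: 7 < 8, -3 < 12, 4 < 6.
So Route-3 is strictly dominated for the smuggler.

Route-3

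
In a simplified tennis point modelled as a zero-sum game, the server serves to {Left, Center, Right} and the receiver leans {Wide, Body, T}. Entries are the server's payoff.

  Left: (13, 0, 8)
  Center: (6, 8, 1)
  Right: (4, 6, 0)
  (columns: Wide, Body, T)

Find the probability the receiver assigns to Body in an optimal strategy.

7/15

Row minima: Left → 0, Center → 1, Right → 0; maximin = 1.
Column maxima: Wide → 13, Body → 8, T → 8; minimax = 8.
1 ≠ 8, so there is no saddle point; optimal play is mixed.
Right is strictly dominated by Center, so the server never plays it.
Wide is strictly dominated by T (it gives the server strictly more in every row), so the receiver never plays it.
On the remaining 2×2 (Left, Center vs Body, T):
Let the server play Left with probability p. Expected payoff against Body: 0p + 8(1−p) = −8p + 8; against T: 8p + 1(1−p) = 7p + 1.
Setting these equal: −8p + 8 = 7p + 1 ⇒ −15p = -7 ⇒ p = 7/15, and the value is (-8)·(7/15) + 8 = 64/15.
For the receiver: with q = P(Body), equating Left's and Center's payoffs gives −8q + 8 = 7q + 1 ⇒ q = 7/15.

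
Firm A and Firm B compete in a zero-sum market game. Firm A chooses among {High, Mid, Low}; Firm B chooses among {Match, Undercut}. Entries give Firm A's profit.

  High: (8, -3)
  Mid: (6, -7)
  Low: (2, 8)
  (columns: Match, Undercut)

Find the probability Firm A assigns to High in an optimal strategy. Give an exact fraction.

Row minima: High → -3, Mid → -7, Low → 2; maximin = 2.
Column maxima: Match → 8, Undercut → 8; minimax = 8.
2 ≠ 8, so there is no saddle point; optimal play is mixed.
Mid is strictly dominated by High, so Firm A never plays it.
On the remaining 2×2 (High, Low vs Match, Undercut):
Let Firm A play High with probability p. Expected payoff against Match: 8p + 2(1−p) = 6p + 2; against Undercut: (-3)p + 8(1−p) = −11p + 8.
Setting these equal: 6p + 2 = −11p + 8 ⇒ 17p = 6 ⇒ p = 6/17, and the value is (6)·(6/17) + 2 = 70/17.
For Firm B: with q = P(Match), equating High's and Low's payoffs gives 11q − 3 = −6q + 8 ⇒ q = 11/17.

6/17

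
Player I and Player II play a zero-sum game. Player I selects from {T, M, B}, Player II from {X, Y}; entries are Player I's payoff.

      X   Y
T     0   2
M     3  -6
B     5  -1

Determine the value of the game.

Row minima: T → 0, M → -6, B → -1; maximin = 0.
Column maxima: X → 5, Y → 2; minimax = 2.
0 ≠ 2, so there is no saddle point; optimal play is mixed.
M is strictly dominated by B, so Player I never plays it.
On the remaining 2×2 (T, B vs X, Y):
Let Player I play T with probability p. Expected payoff against X: 0p + 5(1−p) = −5p + 5; against Y: 2p + (-1)(1−p) = 3p − 1.
Setting these equal: −5p + 5 = 3p − 1 ⇒ −8p = -6 ⇒ p = 3/4, and the value is (-5)·(3/4) + 5 = 5/4.
For Player II: with q = P(X), equating T's and B's payoffs gives −2q + 2 = 6q − 1 ⇒ q = 3/8.

5/4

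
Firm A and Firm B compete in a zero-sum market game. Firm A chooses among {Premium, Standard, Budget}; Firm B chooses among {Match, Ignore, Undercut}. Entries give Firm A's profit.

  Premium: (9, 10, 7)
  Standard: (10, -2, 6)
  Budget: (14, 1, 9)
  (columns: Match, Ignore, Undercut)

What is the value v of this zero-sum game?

Row minima: Premium → 7, Standard → -2, Budget → 1; maximin = 7.
Column maxima: Match → 14, Ignore → 10, Undercut → 9; minimax = 9.
7 ≠ 9, so there is no saddle point; optimal play is mixed.
Standard is strictly dominated by Budget, so Firm A never plays it.
Match is strictly dominated by Undercut (it gives Firm A strictly more in every row), so Firm B never plays it.
On the remaining 2×2 (Premium, Budget vs Ignore, Undercut):
Let Firm A play Premium with probability p. Expected payoff against Ignore: 10p + 1(1−p) = 9p + 1; against Undercut: 7p + 9(1−p) = −2p + 9.
Setting these equal: 9p + 1 = −2p + 9 ⇒ 11p = 8 ⇒ p = 8/11, and the value is (9)·(8/11) + 1 = 83/11.
For Firm B: with q = P(Ignore), equating Premium's and Budget's payoffs gives 3q + 7 = −8q + 9 ⇒ q = 2/11.

83/11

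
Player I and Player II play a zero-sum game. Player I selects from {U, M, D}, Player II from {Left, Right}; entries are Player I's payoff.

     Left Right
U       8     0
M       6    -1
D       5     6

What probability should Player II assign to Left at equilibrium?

2/3

Row minima: U → 0, M → -1, D → 5; maximin = 5.
Column maxima: Left → 8, Right → 6; minimax = 6.
5 ≠ 6, so there is no saddle point; optimal play is mixed.
M is strictly dominated by U, so Player I never plays it.
On the remaining 2×2 (U, D vs Left, Right):
Let Player I play U with probability p. Expected payoff against Left: 8p + 5(1−p) = 3p + 5; against Right: 0p + 6(1−p) = −6p + 6.
Setting these equal: 3p + 5 = −6p + 6 ⇒ 9p = 1 ⇒ p = 1/9, and the value is (3)·(1/9) + 5 = 16/3.
For Player II: with q = P(Left), equating U's and D's payoffs gives 8q = −q + 6 ⇒ q = 2/3.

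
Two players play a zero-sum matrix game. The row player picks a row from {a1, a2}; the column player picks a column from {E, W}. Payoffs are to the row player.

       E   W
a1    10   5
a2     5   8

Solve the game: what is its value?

Row minima: a1 → 5, a2 → 5; maximin = 5.
Column maxima: E → 10, W → 8; minimax = 8.
5 ≠ 8, so there is no saddle point; optimal play is mixed.
Let the row player play a1 with probability p. Expected payoff against E: 10p + 5(1−p) = 5p + 5; against W: 5p + 8(1−p) = −3p + 8.
Setting these equal: 5p + 5 = −3p + 8 ⇒ 8p = 3 ⇒ p = 3/8, and the value is (5)·(3/8) + 5 = 55/8.
For the column player: with q = P(E), equating a1's and a2's payoffs gives 5q + 5 = −3q + 8 ⇒ q = 3/8.

55/8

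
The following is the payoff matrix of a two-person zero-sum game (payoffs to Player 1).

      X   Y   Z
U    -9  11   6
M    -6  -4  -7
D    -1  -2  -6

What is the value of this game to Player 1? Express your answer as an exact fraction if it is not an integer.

Row minima: U → -9, M → -7, D → -6; maximin = -6.
Column maxima: X → -1, Y → 11, Z → 6; minimax = -1.
-6 ≠ -1, so there is no saddle point; optimal play is mixed.
M is strictly dominated by D, so Player 1 never plays it.
Y is strictly dominated by Z (it gives Player 1 strictly more in every row), so Player 2 never plays it.
On the remaining 2×2 (U, D vs X, Z):
Let Player 1 play U with probability p. Expected payoff against X: (-9)p + (-1)(1−p) = −8p − 1; against Z: 6p + (-6)(1−p) = 12p − 6.
Setting these equal: −8p − 1 = 12p − 6 ⇒ −20p = -5 ⇒ p = 1/4, and the value is (-8)·(1/4) − 1 = -3.
For Player 2: with q = P(X), equating U's and D's payoffs gives −15q + 6 = 5q − 6 ⇒ q = 3/5.

-3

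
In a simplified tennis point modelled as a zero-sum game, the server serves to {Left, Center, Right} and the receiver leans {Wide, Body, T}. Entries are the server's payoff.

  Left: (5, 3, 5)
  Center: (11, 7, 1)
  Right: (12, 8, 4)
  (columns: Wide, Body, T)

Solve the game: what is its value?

14/3

Row minima: Left → 3, Center → 1, Right → 4; maximin = 4.
Column maxima: Wide → 12, Body → 8, T → 5; minimax = 5.
4 ≠ 5, so there is no saddle point; optimal play is mixed.
Center is strictly dominated by Right, so the server never plays it.
Wide is strictly dominated by Body (it gives the server strictly more in every row), so the receiver never plays it.
On the remaining 2×2 (Left, Right vs Body, T):
Let the server play Left with probability p. Expected payoff against Body: 3p + 8(1−p) = −5p + 8; against T: 5p + 4(1−p) = p + 4.
Setting these equal: −5p + 8 = p + 4 ⇒ −6p = -4 ⇒ p = 2/3, and the value is (-5)·(2/3) + 8 = 14/3.
For the receiver: with q = P(Body), equating Left's and Right's payoffs gives −2q + 5 = 4q + 4 ⇒ q = 1/6.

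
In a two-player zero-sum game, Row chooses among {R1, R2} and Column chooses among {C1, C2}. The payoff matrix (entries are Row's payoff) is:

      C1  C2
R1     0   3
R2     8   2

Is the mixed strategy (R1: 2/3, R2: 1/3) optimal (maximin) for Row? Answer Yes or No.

Yes

Against C1 this mix gives (2/3)·0 + (1/3)·8 = 8/3.
Against C2 this mix gives (2/3)·3 + (1/3)·2 = 8/3.
All of Column's active replies (C1, C2) yield 8/3, and no column does worse for Row. The mix makes Column indifferent and guarantees 8/3, so it is optimal.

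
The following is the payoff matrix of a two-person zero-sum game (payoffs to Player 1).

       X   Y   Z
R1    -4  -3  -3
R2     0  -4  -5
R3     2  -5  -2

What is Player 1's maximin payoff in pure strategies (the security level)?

-4

Row minima: R1 → -4, R2 → -5, R3 → -5.
The best of these is -4.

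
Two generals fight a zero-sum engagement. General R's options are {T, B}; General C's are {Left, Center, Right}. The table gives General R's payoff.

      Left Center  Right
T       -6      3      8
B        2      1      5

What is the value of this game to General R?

6/5

Row minima: T → -6, B → 1; maximin = 1.
Column maxima: Left → 2, Center → 3, Right → 8; minimax = 2.
1 ≠ 2, so there is no saddle point; optimal play is mixed.
Right is strictly dominated by Left (it gives General R strictly more in every row), so General C never plays it.
On the remaining 2×2 (T, B vs Left, Center):
Let General R play T with probability p. Expected payoff against Left: (-6)p + 2(1−p) = −8p + 2; against Center: 3p + 1(1−p) = 2p + 1.
Setting these equal: −8p + 2 = 2p + 1 ⇒ −10p = -1 ⇒ p = 1/10, and the value is (-8)·(1/10) + 2 = 6/5.
For General C: with q = P(Left), equating T's and B's payoffs gives −9q + 3 = q + 1 ⇒ q = 1/5.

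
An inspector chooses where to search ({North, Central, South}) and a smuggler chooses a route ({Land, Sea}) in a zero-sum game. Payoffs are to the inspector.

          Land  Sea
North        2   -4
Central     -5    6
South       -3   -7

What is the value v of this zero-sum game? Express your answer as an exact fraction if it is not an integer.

Row minima: North → -4, Central → -5, South → -7; maximin = -4.
Column maxima: Land → 2, Sea → 6; minimax = 2.
-4 ≠ 2, so there is no saddle point; optimal play is mixed.
South is strictly dominated by North, so the inspector never plays it.
On the remaining 2×2 (North, Central vs Land, Sea):
Let the inspector play North with probability p. Expected payoff against Land: 2p + (-5)(1−p) = 7p − 5; against Sea: (-4)p + 6(1−p) = −10p + 6.
Setting these equal: 7p − 5 = −10p + 6 ⇒ 17p = 11 ⇒ p = 11/17, and the value is (7)·(11/17) − 5 = -8/17.
For the smuggler: with q = P(Land), equating North's and Central's payoffs gives 6q − 4 = −11q + 6 ⇒ q = 10/17.

-8/17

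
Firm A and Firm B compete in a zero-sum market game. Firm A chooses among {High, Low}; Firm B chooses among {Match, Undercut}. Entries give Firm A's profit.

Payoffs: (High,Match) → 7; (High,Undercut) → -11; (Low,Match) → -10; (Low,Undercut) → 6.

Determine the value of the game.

-2

Row minima: High → -11, Low → -10; maximin = -10.
Column maxima: Match → 7, Undercut → 6; minimax = 6.
-10 ≠ 6, so there is no saddle point; optimal play is mixed.
Let Firm A play High with probability p. Expected payoff against Match: 7p + (-10)(1−p) = 17p − 10; against Undercut: (-11)p + 6(1−p) = −17p + 6.
Setting these equal: 17p − 10 = −17p + 6 ⇒ 34p = 16 ⇒ p = 8/17, and the value is (17)·(8/17) − 10 = -2.
For Firm B: with q = P(Match), equating High's and Low's payoffs gives 18q − 11 = −16q + 6 ⇒ q = 1/2.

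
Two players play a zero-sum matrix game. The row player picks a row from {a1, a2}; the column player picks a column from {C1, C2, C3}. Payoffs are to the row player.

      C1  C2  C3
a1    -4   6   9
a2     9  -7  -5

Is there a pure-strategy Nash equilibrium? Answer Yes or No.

No

Row minima: a1 → -4, a2 → -7; maximin = -4.
Column maxima: C1 → 9, C2 → 6, C3 → 9; minimax = 6.
-4 ≠ 6, so no pure-strategy equilibrium exists.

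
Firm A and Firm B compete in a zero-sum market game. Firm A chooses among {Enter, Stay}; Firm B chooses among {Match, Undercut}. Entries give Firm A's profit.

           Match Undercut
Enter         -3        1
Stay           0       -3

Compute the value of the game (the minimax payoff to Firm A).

-9/7

Row minima: Enter → -3, Stay → -3; maximin = -3.
Column maxima: Match → 0, Undercut → 1; minimax = 0.
-3 ≠ 0, so there is no saddle point; optimal play is mixed.
Let Firm A play Enter with probability p. Expected payoff against Match: (-3)p + 0(1−p) = −3p; against Undercut: 1p + (-3)(1−p) = 4p − 3.
Setting these equal: −3p = 4p − 3 ⇒ −7p = -3 ⇒ p = 3/7, and the value is (-3)·(3/7) = -9/7.
For Firm B: with q = P(Match), equating Enter's and Stay's payoffs gives −4q + 1 = 3q − 3 ⇒ q = 4/7.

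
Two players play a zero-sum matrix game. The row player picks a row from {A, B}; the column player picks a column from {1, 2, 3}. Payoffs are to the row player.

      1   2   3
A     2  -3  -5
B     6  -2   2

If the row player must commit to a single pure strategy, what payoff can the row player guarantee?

Row minima: A → -5, B → -2.
The best of these is -2.

-2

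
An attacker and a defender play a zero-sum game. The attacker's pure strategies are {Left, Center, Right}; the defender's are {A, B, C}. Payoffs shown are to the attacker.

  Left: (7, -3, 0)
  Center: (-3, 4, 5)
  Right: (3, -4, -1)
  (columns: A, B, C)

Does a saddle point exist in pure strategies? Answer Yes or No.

Row minima: Left → -3, Center → -3, Right → -4; maximin = -3.
Column maxima: A → 7, B → 4, C → 5; minimax = 4.
-3 ≠ 4, so no pure-strategy equilibrium exists.

No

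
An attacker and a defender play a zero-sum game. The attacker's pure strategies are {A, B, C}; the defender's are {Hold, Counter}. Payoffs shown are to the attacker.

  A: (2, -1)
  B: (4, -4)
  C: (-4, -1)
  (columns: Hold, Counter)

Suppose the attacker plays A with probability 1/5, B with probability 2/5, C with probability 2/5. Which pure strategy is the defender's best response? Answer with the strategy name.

Counter

If the defender plays Hold, the attacker's expected payoff is (1/5)·2 + (2/5)·4 + (2/5)·(-4) = 2/5.
If the defender plays Counter, the attacker's expected payoff is (1/5)·(-1) + (2/5)·(-4) + (2/5)·(-1) = -11/5.
The defender minimizes the attacker's payoff; the smallest is -11/5, so the best response is Counter.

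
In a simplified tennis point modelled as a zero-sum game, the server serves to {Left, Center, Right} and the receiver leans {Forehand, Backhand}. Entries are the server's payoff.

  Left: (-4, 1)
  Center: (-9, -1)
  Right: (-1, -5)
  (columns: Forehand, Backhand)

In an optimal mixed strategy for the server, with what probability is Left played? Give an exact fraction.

4/9

Row minima: Left → -4, Center → -9, Right → -5; maximin = -4.
Column maxima: Forehand → -1, Backhand → 1; minimax = -1.
-4 ≠ -1, so there is no saddle point; optimal play is mixed.
Center is strictly dominated by Left, so the server never plays it.
On the remaining 2×2 (Left, Right vs Forehand, Backhand):
Let the server play Left with probability p. Expected payoff against Forehand: (-4)p + (-1)(1−p) = −3p − 1; against Backhand: 1p + (-5)(1−p) = 6p − 5.
Setting these equal: −3p − 1 = 6p − 5 ⇒ −9p = -4 ⇒ p = 4/9, and the value is (-3)·(4/9) − 1 = -7/3.
For the receiver: with q = P(Forehand), equating Left's and Right's payoffs gives −5q + 1 = 4q − 5 ⇒ q = 2/3.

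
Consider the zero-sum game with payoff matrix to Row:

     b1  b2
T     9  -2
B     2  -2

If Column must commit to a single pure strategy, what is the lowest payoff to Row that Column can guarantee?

Column maxima: b1 → 9, b2 → -2.
The smallest of these is -2.

-2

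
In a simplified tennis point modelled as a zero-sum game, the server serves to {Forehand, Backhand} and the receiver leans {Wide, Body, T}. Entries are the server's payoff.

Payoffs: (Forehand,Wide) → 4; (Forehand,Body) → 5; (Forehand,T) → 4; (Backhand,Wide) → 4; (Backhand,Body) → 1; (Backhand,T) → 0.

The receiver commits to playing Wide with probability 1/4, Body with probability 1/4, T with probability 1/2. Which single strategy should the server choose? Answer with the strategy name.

Forehand

Expected payoff of Forehand: (1/4)·4 + (1/4)·5 + (1/2)·4 = 17/4.
Expected payoff of Backhand: (1/4)·4 + (1/4)·1 + (1/2)·0 = 5/4.
The largest is 17/4, so the server's best response is Forehand.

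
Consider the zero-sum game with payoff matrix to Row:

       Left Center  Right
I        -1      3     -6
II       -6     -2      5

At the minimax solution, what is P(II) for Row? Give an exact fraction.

Row minima: I → -6, II → -6; maximin = -6.
Column maxima: Left → -1, Center → 3, Right → 5; minimax = -1.
-6 ≠ -1, so there is no saddle point; optimal play is mixed.
Center is strictly dominated by Left (it gives Row strictly more in every row), so Column never plays it.
On the remaining 2×2 (I, II vs Left, Right):
Let Row play I with probability p. Expected payoff against Left: (-1)p + (-6)(1−p) = 5p − 6; against Right: (-6)p + 5(1−p) = −11p + 5.
Setting these equal: 5p − 6 = −11p + 5 ⇒ 16p = 11 ⇒ p = 11/16, and the value is (5)·(11/16) − 6 = -41/16.
For Column: with q = P(Left), equating I's and II's payoffs gives 5q − 6 = −11q + 5 ⇒ q = 11/16.

5/16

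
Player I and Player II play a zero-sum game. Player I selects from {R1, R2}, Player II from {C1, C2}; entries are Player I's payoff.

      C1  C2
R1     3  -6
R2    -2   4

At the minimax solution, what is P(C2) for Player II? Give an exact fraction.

Row minima: R1 → -6, R2 → -2; maximin = -2.
Column maxima: C1 → 3, C2 → 4; minimax = 3.
-2 ≠ 3, so there is no saddle point; optimal play is mixed.
Let Player I play R1 with probability p. Expected payoff against C1: 3p + (-2)(1−p) = 5p − 2; against C2: (-6)p + 4(1−p) = −10p + 4.
Setting these equal: 5p − 2 = −10p + 4 ⇒ 15p = 6 ⇒ p = 2/5, and the value is (5)·(2/5) − 2 = 0.
For Player II: with q = P(C1), equating R1's and R2's payoffs gives 9q − 6 = −6q + 4 ⇒ q = 2/3.

1/3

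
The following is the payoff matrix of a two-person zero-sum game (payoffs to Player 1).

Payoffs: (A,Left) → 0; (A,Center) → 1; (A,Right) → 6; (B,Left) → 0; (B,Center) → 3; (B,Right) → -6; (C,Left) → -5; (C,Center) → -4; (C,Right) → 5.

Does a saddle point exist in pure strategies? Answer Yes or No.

Row minima: A → 0, B → -6, C → -5; maximin = 0.
Column maxima: Left → 0, Center → 3, Right → 6; minimax = 0.
maximin = minimax = 0, so a saddle point exists.

Yes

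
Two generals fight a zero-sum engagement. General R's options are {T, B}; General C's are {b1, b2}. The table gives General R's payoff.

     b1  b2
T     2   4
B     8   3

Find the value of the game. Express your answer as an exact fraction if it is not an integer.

26/7

Row minima: T → 2, B → 3; maximin = 3.
Column maxima: b1 → 8, b2 → 4; minimax = 4.
3 ≠ 4, so there is no saddle point; optimal play is mixed.
Let General R play T with probability p. Expected payoff against b1: 2p + 8(1−p) = −6p + 8; against b2: 4p + 3(1−p) = p + 3.
Setting these equal: −6p + 8 = p + 3 ⇒ −7p = -5 ⇒ p = 5/7, and the value is (-6)·(5/7) + 8 = 26/7.
For General C: with q = P(b1), equating T's and B's payoffs gives −2q + 4 = 5q + 3 ⇒ q = 1/7.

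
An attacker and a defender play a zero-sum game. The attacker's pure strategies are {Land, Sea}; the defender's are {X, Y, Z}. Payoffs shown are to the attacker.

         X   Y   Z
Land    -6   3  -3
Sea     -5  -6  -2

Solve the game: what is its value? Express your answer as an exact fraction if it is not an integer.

-51/10

Row minima: Land → -6, Sea → -6; maximin = -6.
Column maxima: X → -5, Y → 3, Z → -2; minimax = -5.
-6 ≠ -5, so there is no saddle point; optimal play is mixed.
Z is strictly dominated by X (it gives the attacker strictly more in every row), so the defender never plays it.
On the remaining 2×2 (Land, Sea vs X, Y):
Let the attacker play Land with probability p. Expected payoff against X: (-6)p + (-5)(1−p) = −p − 5; against Y: 3p + (-6)(1−p) = 9p − 6.
Setting these equal: −p − 5 = 9p − 6 ⇒ −10p = -1 ⇒ p = 1/10, and the value is (-1)·(1/10) − 5 = -51/10.
For the defender: with q = P(X), equating Land's and Sea's payoffs gives −9q + 3 = q − 6 ⇒ q = 9/10.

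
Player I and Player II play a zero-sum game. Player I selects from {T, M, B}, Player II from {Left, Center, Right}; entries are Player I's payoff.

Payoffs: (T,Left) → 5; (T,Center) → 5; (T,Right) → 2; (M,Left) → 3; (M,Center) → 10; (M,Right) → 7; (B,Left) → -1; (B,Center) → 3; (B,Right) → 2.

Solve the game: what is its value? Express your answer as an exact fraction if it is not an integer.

Row minima: T → 2, M → 3, B → -1; maximin = 3.
Column maxima: Left → 5, Center → 10, Right → 7; minimax = 5.
3 ≠ 5, so there is no saddle point; optimal play is mixed.
B is strictly dominated by M, so Player I never plays it.
Center is strictly dominated by Right (it gives Player I strictly more in every row), so Player II never plays it.
On the remaining 2×2 (T, M vs Left, Right):
Let Player I play T with probability p. Expected payoff against Left: 5p + 3(1−p) = 2p + 3; against Right: 2p + 7(1−p) = −5p + 7.
Setting these equal: 2p + 3 = −5p + 7 ⇒ 7p = 4 ⇒ p = 4/7, and the value is (2)·(4/7) + 3 = 29/7.
For Player II: with q = P(Left), equating T's and M's payoffs gives 3q + 2 = −4q + 7 ⇒ q = 5/7.

29/7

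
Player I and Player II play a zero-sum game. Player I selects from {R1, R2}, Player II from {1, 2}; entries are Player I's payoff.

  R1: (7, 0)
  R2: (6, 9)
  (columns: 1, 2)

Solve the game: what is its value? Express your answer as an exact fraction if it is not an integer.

63/10

Row minima: R1 → 0, R2 → 6; maximin = 6.
Column maxima: 1 → 7, 2 → 9; minimax = 7.
6 ≠ 7, so there is no saddle point; optimal play is mixed.
Let Player I play R1 with probability p. Expected payoff against 1: 7p + 6(1−p) = p + 6; against 2: 0p + 9(1−p) = −9p + 9.
Setting these equal: p + 6 = −9p + 9 ⇒ 10p = 3 ⇒ p = 3/10, and the value is (1)·(3/10) + 6 = 63/10.
For Player II: with q = P(1), equating R1's and R2's payoffs gives 7q = −3q + 9 ⇒ q = 9/10.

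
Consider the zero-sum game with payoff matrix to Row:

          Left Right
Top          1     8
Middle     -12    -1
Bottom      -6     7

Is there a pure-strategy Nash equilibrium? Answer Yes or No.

Yes

Row minima: Top → 1, Middle → -12, Bottom → -6; maximin = 1.
Column maxima: Left → 1, Right → 8; minimax = 1.
maximin = minimax = 1, so a saddle point exists.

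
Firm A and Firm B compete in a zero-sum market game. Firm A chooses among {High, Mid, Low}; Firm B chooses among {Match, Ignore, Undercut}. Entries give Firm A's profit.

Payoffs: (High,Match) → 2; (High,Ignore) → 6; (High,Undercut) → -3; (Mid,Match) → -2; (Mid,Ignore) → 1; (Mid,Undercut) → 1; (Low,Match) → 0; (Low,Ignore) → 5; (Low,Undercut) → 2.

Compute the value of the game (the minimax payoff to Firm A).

Row minima: High → -3, Mid → -2, Low → 0; maximin = 0.
Column maxima: Match → 2, Ignore → 6, Undercut → 2; minimax = 2.
0 ≠ 2, so there is no saddle point; optimal play is mixed.
Mid is strictly dominated by Low, so Firm A never plays it.
Ignore is strictly dominated by Match (it gives Firm A strictly more in every row), so Firm B never plays it.
On the remaining 2×2 (High, Low vs Match, Undercut):
Let Firm A play High with probability p. Expected payoff against Match: 2p + 0(1−p) = 2p; against Undercut: (-3)p + 2(1−p) = −5p + 2.
Setting these equal: 2p = −5p + 2 ⇒ 7p = 2 ⇒ p = 2/7, and the value is (2)·(2/7) = 4/7.
For Firm B: with q = P(Match), equating High's and Low's payoffs gives 5q − 3 = −2q + 2 ⇒ q = 5/7.

4/7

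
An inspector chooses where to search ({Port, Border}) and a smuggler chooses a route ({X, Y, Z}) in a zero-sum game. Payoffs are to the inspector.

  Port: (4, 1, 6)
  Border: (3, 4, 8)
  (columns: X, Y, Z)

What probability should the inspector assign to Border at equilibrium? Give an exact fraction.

Row minima: Port → 1, Border → 3; maximin = 3.
Column maxima: X → 4, Y → 4, Z → 8; minimax = 4.
3 ≠ 4, so there is no saddle point; optimal play is mixed.
Z is strictly dominated by X (it gives the inspector strictly more in every row), so the smuggler never plays it.
On the remaining 2×2 (Port, Border vs X, Y):
Let the inspector play Port with probability p. Expected payoff against X: 4p + 3(1−p) = p + 3; against Y: 1p + 4(1−p) = −3p + 4.
Setting these equal: p + 3 = −3p + 4 ⇒ 4p = 1 ⇒ p = 1/4, and the value is (1)·(1/4) + 3 = 13/4.
For the smuggler: with q = P(X), equating Port's and Border's payoffs gives 3q + 1 = −q + 4 ⇒ q = 3/4.

3/4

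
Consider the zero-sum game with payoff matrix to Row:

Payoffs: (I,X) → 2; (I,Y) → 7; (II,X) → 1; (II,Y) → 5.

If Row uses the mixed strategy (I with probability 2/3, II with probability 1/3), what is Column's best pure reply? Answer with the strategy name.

X

If Column plays X, Row's expected payoff is (2/3)·2 + (1/3)·1 = 5/3.
If Column plays Y, Row's expected payoff is (2/3)·7 + (1/3)·5 = 19/3.
Column minimizes Row's payoff; the smallest is 5/3, so the best response is X.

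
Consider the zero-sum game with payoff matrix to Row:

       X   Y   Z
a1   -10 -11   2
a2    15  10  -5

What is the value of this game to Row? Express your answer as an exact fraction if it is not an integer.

Row minima: a1 → -11, a2 → -5; maximin = -5.
Column maxima: X → 15, Y → 10, Z → 2; minimax = 2.
-5 ≠ 2, so there is no saddle point; optimal play is mixed.
X is strictly dominated by Y (it gives Row strictly more in every row), so Column never plays it.
On the remaining 2×2 (a1, a2 vs Y, Z):
Let Row play a1 with probability p. Expected payoff against Y: (-11)p + 10(1−p) = −21p + 10; against Z: 2p + (-5)(1−p) = 7p − 5.
Setting these equal: −21p + 10 = 7p − 5 ⇒ −28p = -15 ⇒ p = 15/28, and the value is (-21)·(15/28) + 10 = -5/4.
For Column: with q = P(Y), equating a1's and a2's payoffs gives −13q + 2 = 15q − 5 ⇒ q = 1/4.

-5/4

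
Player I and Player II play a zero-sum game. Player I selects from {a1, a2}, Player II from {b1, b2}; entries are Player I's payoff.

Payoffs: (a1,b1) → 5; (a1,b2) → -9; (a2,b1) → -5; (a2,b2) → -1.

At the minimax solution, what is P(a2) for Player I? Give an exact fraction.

7/9

Row minima: a1 → -9, a2 → -5; maximin = -5.
Column maxima: b1 → 5, b2 → -1; minimax = -1.
-5 ≠ -1, so there is no saddle point; optimal play is mixed.
Let Player I play a1 with probability p. Expected payoff against b1: 5p + (-5)(1−p) = 10p − 5; against b2: (-9)p + (-1)(1−p) = −8p − 1.
Setting these equal: 10p − 5 = −8p − 1 ⇒ 18p = 4 ⇒ p = 2/9, and the value is (10)·(2/9) − 5 = -25/9.
For Player II: with q = P(b1), equating a1's and a2's payoffs gives 14q − 9 = −4q − 1 ⇒ q = 4/9.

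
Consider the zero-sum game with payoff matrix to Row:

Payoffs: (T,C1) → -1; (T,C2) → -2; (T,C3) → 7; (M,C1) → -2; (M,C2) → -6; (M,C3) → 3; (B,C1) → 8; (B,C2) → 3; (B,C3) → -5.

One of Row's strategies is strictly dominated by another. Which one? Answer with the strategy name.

T gives a strictly higher payoff than M against every column: -1 > -2, -2 > -6, 7 > 3.
So M is strictly dominated and Row never plays it.

M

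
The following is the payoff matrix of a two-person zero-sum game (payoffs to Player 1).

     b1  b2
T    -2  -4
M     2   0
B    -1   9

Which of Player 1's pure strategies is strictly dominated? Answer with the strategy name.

M gives a strictly higher payoff than T against every column: 2 > -2, 0 > -4.
So T is strictly dominated and Player 1 never plays it.

T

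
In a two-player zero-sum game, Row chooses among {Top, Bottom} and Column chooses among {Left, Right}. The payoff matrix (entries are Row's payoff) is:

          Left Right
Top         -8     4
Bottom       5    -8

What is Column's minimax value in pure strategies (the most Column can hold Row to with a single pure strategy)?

4

Column maxima: Left → 5, Right → 4.
The smallest of these is 4.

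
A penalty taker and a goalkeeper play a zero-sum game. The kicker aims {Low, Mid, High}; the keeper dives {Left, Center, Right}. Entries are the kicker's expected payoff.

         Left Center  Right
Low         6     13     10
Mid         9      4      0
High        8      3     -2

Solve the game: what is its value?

Row minima: Low → 6, Mid → 0, High → -2; maximin = 6.
Column maxima: Left → 9, Center → 13, Right → 10; minimax = 9.
6 ≠ 9, so there is no saddle point; optimal play is mixed.
High is strictly dominated by Mid, so the kicker never plays it.
Center is strictly dominated by Right (it gives the kicker strictly more in every row), so the keeper never plays it.
On the remaining 2×2 (Low, Mid vs Left, Right):
Let the kicker play Low with probability p. Expected payoff against Left: 6p + 9(1−p) = −3p + 9; against Right: 10p + 0(1−p) = 10p.
Setting these equal: −3p + 9 = 10p ⇒ −13p = -9 ⇒ p = 9/13, and the value is (-3)·(9/13) + 9 = 90/13.
For the keeper: with q = P(Left), equating Low's and Mid's payoffs gives −4q + 10 = 9q ⇒ q = 10/13.

90/13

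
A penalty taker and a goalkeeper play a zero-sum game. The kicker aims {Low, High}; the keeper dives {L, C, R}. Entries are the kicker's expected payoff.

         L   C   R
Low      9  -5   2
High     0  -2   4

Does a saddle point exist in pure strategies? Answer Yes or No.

Yes

Row minima: Low → -5, High → -2; maximin = -2.
Column maxima: L → 9, C → -2, R → 4; minimax = -2.
maximin = minimax = -2, so a saddle point exists.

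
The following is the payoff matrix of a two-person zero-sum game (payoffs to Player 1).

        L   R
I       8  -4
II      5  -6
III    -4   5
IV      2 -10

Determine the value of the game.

Row minima: I → -4, II → -6, III → -4, IV → -10; maximin = -4.
Column maxima: L → 8, R → 5; minimax = 5.
-4 ≠ 5, so there is no saddle point; optimal play is mixed.
II is strictly dominated by I, so Player 1 never plays it.
IV is strictly dominated by I, so Player 1 never plays it.
On the remaining 2×2 (I, III vs L, R):
Let Player 1 play I with probability p. Expected payoff against L: 8p + (-4)(1−p) = 12p − 4; against R: (-4)p + 5(1−p) = −9p + 5.
Setting these equal: 12p − 4 = −9p + 5 ⇒ 21p = 9 ⇒ p = 3/7, and the value is (12)·(3/7) − 4 = 8/7.
For Player 2: with q = P(L), equating I's and III's payoffs gives 12q − 4 = −9q + 5 ⇒ q = 3/7.

8/7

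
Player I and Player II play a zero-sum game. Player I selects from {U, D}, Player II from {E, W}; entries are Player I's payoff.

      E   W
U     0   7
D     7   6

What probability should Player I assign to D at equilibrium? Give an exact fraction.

Row minima: U → 0, D → 6; maximin = 6.
Column maxima: E → 7, W → 7; minimax = 7.
6 ≠ 7, so there is no saddle point; optimal play is mixed.
Let Player I play U with probability p. Expected payoff against E: 0p + 7(1−p) = −7p + 7; against W: 7p + 6(1−p) = p + 6.
Setting these equal: −7p + 7 = p + 6 ⇒ −8p = -1 ⇒ p = 1/8, and the value is (-7)·(1/8) + 7 = 49/8.
For Player II: with q = P(E), equating U's and D's payoffs gives −7q + 7 = q + 6 ⇒ q = 1/8.

7/8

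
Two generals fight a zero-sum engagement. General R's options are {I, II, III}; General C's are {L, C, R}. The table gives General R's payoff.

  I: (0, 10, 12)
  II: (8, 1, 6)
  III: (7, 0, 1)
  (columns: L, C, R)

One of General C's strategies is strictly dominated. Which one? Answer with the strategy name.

R

C holds General R's payoff strictly below R in every row: 10 < 12, 1 < 6, 0 < 1.
So R is strictly dominated for General C.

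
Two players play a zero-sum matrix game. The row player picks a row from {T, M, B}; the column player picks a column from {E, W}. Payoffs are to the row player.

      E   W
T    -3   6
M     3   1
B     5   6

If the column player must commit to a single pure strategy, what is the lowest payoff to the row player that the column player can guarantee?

Column maxima: E → 5, W → 6.
The smallest of these is 5.

5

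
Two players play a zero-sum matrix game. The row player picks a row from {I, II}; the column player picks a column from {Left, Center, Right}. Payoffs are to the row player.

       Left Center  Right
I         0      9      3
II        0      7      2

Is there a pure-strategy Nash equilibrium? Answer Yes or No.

Yes

Row minima: I → 0, II → 0; maximin = 0.
Column maxima: Left → 0, Center → 9, Right → 3; minimax = 0.
maximin = minimax = 0, so a saddle point exists.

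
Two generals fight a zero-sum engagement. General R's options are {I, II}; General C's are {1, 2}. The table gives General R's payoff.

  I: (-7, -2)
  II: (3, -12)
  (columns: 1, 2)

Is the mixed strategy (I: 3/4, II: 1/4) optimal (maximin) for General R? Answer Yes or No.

Against 1 this mix gives (3/4)·(-7) + (1/4)·3 = -9/2.
Against 2 this mix gives (3/4)·(-2) + (1/4)·(-12) = -9/2.
All of General C's active replies (1, 2) yield -9/2, and no column does worse for General R. The mix makes General C indifferent and guarantees -9/2, so it is optimal.

Yes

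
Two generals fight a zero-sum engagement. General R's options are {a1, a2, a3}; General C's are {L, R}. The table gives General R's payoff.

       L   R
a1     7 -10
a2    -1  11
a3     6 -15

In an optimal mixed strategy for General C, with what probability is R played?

Row minima: a1 → -10, a2 → -1, a3 → -15; maximin = -1.
Column maxima: L → 7, R → 11; minimax = 7.
-1 ≠ 7, so there is no saddle point; optimal play is mixed.
a3 is strictly dominated by a1, so General R never plays it.
On the remaining 2×2 (a1, a2 vs L, R):
Let General R play a1 with probability p. Expected payoff against L: 7p + (-1)(1−p) = 8p − 1; against R: (-10)p + 11(1−p) = −21p + 11.
Setting these equal: 8p − 1 = −21p + 11 ⇒ 29p = 12 ⇒ p = 12/29, and the value is (8)·(12/29) − 1 = 67/29.
For General C: with q = P(L), equating a1's and a2's payoffs gives 17q − 10 = −12q + 11 ⇒ q = 21/29.

8/29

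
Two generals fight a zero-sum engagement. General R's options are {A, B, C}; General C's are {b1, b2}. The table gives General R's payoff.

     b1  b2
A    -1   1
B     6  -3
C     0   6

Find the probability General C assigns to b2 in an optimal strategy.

2/5

Row minima: A → -1, B → -3, C → 0; maximin = 0.
Column maxima: b1 → 6, b2 → 6; minimax = 6.
0 ≠ 6, so there is no saddle point; optimal play is mixed.
A is strictly dominated by C, so General R never plays it.
On the remaining 2×2 (B, C vs b1, b2):
Let General R play B with probability p. Expected payoff against b1: 6p + 0(1−p) = 6p; against b2: (-3)p + 6(1−p) = −9p + 6.
Setting these equal: 6p = −9p + 6 ⇒ 15p = 6 ⇒ p = 2/5, and the value is (6)·(2/5) = 12/5.
For General C: with q = P(b1), equating B's and C's payoffs gives 9q − 3 = −6q + 6 ⇒ q = 3/5.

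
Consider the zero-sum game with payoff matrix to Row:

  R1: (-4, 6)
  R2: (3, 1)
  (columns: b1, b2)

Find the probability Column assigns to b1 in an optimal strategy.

5/12

Row minima: R1 → -4, R2 → 1; maximin = 1.
Column maxima: b1 → 3, b2 → 6; minimax = 3.
1 ≠ 3, so there is no saddle point; optimal play is mixed.
Let Row play R1 with probability p. Expected payoff against b1: (-4)p + 3(1−p) = −7p + 3; against b2: 6p + 1(1−p) = 5p + 1.
Setting these equal: −7p + 3 = 5p + 1 ⇒ −12p = -2 ⇒ p = 1/6, and the value is (-7)·(1/6) + 3 = 11/6.
For Column: with q = P(b1), equating R1's and R2's payoffs gives −10q + 6 = 2q + 1 ⇒ q = 5/12.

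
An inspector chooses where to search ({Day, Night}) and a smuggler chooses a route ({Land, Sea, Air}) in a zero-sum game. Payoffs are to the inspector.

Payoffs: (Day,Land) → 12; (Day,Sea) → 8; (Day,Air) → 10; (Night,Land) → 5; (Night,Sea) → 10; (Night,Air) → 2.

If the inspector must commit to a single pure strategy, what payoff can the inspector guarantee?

Row minima: Day → 8, Night → 2.
The best of these is 8.

8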